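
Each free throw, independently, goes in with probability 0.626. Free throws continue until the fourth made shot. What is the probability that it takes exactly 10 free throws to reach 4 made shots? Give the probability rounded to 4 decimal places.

Y = trial on which the fourth success occurs; negative binomial, r=4, p=0.626.
P(Y=10) = C(9,3) · p^4 · (1−p)^6
= 84 · 0.15357 · 0.0027367 = 0.035303

0.0353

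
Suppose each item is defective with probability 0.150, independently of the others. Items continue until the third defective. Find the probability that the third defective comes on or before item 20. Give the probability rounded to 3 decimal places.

0.595

Finishing within 20 items ⇔ at least 3 successes in the first 20. With X ~ Binomial(20, 0.15), P(Y ≤ 20) = 1 − P(X ≤ 2).
  k=0: C(20,0)·0.15^0·0.85^20 = 0.03876
  k=1: C(20,1)·0.15^1·0.85^19 = 0.13680
  k=2: C(20,2)·0.15^2·0.85^18 = 0.22934
1 − 0.40490 = 0.59510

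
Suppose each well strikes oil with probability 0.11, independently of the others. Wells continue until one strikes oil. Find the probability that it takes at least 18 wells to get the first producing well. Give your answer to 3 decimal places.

0.138

Y = number of wells to the first success; geometric, p = 0.11.
P(Y > 17) = P(first 17 all fail) = (1−p)^17 = 0.13792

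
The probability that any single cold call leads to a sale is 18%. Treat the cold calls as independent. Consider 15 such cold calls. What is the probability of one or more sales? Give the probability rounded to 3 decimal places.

P(at least one) = 1 − P(none) = 1 − (1 − 0.18)^15
= 1 − 0.05096 = 0.94904

0.949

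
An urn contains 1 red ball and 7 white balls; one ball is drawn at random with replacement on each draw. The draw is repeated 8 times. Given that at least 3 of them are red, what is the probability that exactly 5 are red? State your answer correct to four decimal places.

X ~ Binomial(8, 0.125). Want P(X=5 | X≥3) = P(X=5) / P(X≥3).
P(X=5) = C(8,5)·0.125^5·0.875^3 = 0.001145
P(X≥3) = 1 − 0.343609 − 0.392696 − 0.196348 = 0.067347
Ratio = 0.001145 / 0.067347 = 0.017000

0.0170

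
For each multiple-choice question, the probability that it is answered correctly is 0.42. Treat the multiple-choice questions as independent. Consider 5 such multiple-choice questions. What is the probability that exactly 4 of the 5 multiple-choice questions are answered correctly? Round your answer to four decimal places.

X ~ Binomial(n=5, p=0.42).
P(X=4) = C(5,4) · p^4 · (1−p)^1
= 5 · 0.031117 · 0.58 = 0.090239

0.0902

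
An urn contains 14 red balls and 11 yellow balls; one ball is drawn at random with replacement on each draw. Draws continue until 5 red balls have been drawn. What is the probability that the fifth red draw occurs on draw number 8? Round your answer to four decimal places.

0.1642

Y = trial on which the fifth success occurs; negative binomial, r=5, p=0.56.
P(Y=8) = C(7,4) · p^5 · (1−p)^3
= 35 · 0.055073 · 0.085184 = 0.164197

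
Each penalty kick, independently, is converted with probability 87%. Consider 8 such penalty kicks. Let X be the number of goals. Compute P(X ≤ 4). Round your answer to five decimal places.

X ~ Binomial(8, 0.87); P(X ≤ 4) = Σ C(8,k) p^k (1−p)^(8−k) over k:
  k=0: C(8,0)·0.87^0·0.13^8 = 0.0000001
  k=1: C(8,1)·0.87^1·0.13^7 = 0.0000044
  k=2: C(8,2)·0.87^2·0.13^6 = 0.0001023
  k=3: C(8,3)·0.87^3·0.13^5 = 0.0013692
  k=4: C(8,4)·0.87^4·0.13^4 = 0.0114538
Total = 0.0129297

0.01293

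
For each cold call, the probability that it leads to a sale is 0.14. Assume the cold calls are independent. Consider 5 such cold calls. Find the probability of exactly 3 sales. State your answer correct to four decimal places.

X ~ Binomial(n=5, p=0.14).
P(X=3) = C(5,3) · p^3 · (1−p)^2
= 10 · 0.002744 · 0.7396 = 0.020295

0.0203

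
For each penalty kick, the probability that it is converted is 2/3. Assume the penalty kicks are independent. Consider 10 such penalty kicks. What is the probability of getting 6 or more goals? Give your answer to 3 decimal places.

X ~ Binomial(10, 0.666667); P(X ≥ 6) = Σ C(10,k) p^k (1−p)^(10−k) over k:
  k=6: C(10,6)·0.666667^6·0.333333^4 = 0.22761
  k=7: C(10,7)·0.666667^7·0.333333^3 = 0.26012
  k=8: C(10,8)·0.666667^8·0.333333^2 = 0.19509
  k=9: C(10,9)·0.666667^9·0.333333^1 = 0.08671
  k=10: C(10,10)·0.666667^10·0.333333^0 = 0.01734
Total = 0.78687

0.787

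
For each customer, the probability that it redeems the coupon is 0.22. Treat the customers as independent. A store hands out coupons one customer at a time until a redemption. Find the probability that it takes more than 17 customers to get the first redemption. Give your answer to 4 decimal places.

Y = number of customers to the first success; geometric, p = 0.22.
P(Y > 17) = P(first 17 all fail) = (1−p)^17 = 0.014642

0.0146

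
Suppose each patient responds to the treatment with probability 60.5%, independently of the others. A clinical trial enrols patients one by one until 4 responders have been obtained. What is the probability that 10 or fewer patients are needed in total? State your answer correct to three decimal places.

Finishing within 10 patients ⇔ at least 4 successes in the first 10. With X ~ Binomial(10, 0.605), P(Y ≤ 10) = 1 − P(X ≤ 3).
  k=0: C(10,0)·0.605^0·0.395^10 = 0.00009
  k=1: C(10,1)·0.605^1·0.395^9 = 0.00142
  k=2: C(10,2)·0.605^2·0.395^8 = 0.00976
  k=3: C(10,3)·0.605^3·0.395^7 = 0.03987
1 − 0.05114 = 0.94886

0.949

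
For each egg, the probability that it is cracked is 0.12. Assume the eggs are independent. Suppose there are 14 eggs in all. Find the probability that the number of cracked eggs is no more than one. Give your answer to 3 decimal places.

X ~ Binomial(14, 0.12); P(X ≤ 1) = Σ C(14,k) p^k (1−p)^(14−k) over k:
  k=0: C(14,0)·0.12^0·0.88^14 = 0.16702
  k=1: C(14,1)·0.12^1·0.88^13 = 0.31885
Total = 0.48586

0.486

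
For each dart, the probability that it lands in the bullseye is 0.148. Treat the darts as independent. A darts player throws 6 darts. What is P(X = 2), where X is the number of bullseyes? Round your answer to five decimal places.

0.17313

X ~ Binomial(n=6, p=0.148).
P(X=2) = C(6,2) · p^2 · (1−p)^4
= 15 · 0.021904 · 0.52694 = 0.1731303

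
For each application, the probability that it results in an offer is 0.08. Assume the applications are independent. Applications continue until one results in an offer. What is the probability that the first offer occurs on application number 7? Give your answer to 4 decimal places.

0.0485

Geometric (trials to first success), p = 0.08.
P(Y = 7) = (1−p)^6 · p = 0.60636 · 0.08 = 0.048508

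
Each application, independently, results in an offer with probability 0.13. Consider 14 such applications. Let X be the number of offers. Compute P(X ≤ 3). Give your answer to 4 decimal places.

0.9021

X ~ Binomial(14, 0.13); P(X ≤ 3) = Σ C(14,k) p^k (1−p)^(14−k) over k:
  k=0: C(14,0)·0.13^0·0.87^14 = 0.142321
  k=1: C(14,1)·0.13^1·0.87^13 = 0.297729
  k=2: C(14,2)·0.13^2·0.87^12 = 0.289174
  k=3: C(14,3)·0.13^3·0.87^11 = 0.172840
Total = 0.902064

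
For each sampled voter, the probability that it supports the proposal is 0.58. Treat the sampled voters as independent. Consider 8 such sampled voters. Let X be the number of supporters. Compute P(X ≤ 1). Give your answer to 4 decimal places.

0.0117

X ~ Binomial(8, 0.58); P(X ≤ 1) = Σ C(8,k) p^k (1−p)^(8−k) over k:
  k=0: C(8,0)·0.58^0·0.42^8 = 0.000968
  k=1: C(8,1)·0.58^1·0.42^7 = 0.010697
Total = 0.011665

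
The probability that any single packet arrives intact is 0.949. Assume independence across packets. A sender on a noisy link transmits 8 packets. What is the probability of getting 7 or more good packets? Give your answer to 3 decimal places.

X ~ Binomial(8, 0.949); P(X ≥ 7) = Σ C(8,k) p^k (1−p)^(8−k) over k:
  k=7: C(8,7)·0.949^7·0.051^1 = 0.28283
  k=8: C(8,8)·0.949^8·0.051^0 = 0.65785
Total = 0.94068

0.941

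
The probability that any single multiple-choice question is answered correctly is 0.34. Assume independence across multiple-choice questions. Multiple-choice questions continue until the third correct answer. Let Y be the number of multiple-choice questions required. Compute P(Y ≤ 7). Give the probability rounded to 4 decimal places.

0.4447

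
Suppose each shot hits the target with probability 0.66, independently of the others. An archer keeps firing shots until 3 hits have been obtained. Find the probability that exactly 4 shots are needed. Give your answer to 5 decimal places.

0.29325

Y = trial on which the third success occurs; negative binomial, r=3, p=0.66.
P(Y=4) = C(3,2) · p^3 · (1−p)^1
= 3 · 0.2875 · 0.34 = 0.2932459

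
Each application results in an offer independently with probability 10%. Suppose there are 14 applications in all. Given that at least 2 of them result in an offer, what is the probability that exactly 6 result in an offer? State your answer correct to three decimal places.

0.003

X ~ Binomial(14, 0.10). Want P(X=6 | X≥2) = P(X=6) / P(X≥2).
P(X=6) = C(14,6)·0.10^6·0.90^8 = 0.00129
P(X≥2) = 1 − 0.22877 − 0.35586 = 0.41537
Ratio = 0.00129 / 0.41537 = 0.00311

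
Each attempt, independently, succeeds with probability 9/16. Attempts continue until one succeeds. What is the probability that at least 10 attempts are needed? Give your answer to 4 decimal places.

Y = number of attempts to the first success; geometric, p = 0.5625.
P(Y > 9) = P(first 9 all fail) = (1−p)^9 = 0.000587

0.0006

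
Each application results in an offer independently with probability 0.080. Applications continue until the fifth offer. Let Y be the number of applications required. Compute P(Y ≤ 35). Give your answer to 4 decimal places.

0.1443

Finishing within 35 applications ⇔ at least 5 successes in the first 35. With X ~ Binomial(35, 0.08), P(Y ≤ 35) = 1 − P(X ≤ 4).
  k=0: C(35,0)·0.08^0·0.92^35 = 0.054022
  k=1: C(35,1)·0.08^1·0.92^34 = 0.164416
  k=2: C(35,2)·0.08^2·0.92^33 = 0.243050
  k=3: C(35,3)·0.08^3·0.92^32 = 0.232482
  k=4: C(35,4)·0.08^4·0.92^31 = 0.161727
1 − 0.855698 = 0.144302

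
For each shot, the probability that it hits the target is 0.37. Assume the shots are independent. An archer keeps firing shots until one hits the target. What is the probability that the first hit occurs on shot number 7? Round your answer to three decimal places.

0.023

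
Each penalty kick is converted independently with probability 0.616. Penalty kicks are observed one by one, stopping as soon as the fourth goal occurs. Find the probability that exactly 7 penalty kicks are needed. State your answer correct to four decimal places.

0.1631

Y = trial on which the fourth success occurs; negative binomial, r=4, p=0.616.
P(Y=7) = C(6,3) · p^4 · (1−p)^3
= 20 · 0.14399 · 0.056623 = 0.163060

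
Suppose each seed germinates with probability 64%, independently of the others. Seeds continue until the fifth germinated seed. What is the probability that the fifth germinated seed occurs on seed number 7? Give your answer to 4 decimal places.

0.2087

Y = trial on which the fifth success occurs; negative binomial, r=5, p=0.64.
P(Y=7) = C(6,4) · p^5 · (1−p)^2
= 15 · 0.10737 · 0.1296 = 0.208735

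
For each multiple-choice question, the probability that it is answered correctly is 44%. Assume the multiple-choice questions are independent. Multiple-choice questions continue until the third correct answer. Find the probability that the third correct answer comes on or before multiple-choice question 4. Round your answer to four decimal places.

Finishing within 4 multiple-choice questions ⇔ at least 3 successes in the first 4. With X ~ Binomial(4, 0.44), P(Y ≤ 4) = 1 − P(X ≤ 2).
  k=0: C(4,0)·0.44^0·0.56^4 = 0.098345
  k=1: C(4,1)·0.44^1·0.56^3 = 0.309084
  k=2: C(4,2)·0.44^2·0.56^2 = 0.364278
1 − 0.771707 = 0.228293

0.2283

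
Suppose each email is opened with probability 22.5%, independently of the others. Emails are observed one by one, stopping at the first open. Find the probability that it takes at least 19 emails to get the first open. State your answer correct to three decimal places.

Y = number of emails to the first success; geometric, p = 0.225.
P(Y > 18) = P(first 18 all fail) = (1−p)^18 = 0.01017

0.010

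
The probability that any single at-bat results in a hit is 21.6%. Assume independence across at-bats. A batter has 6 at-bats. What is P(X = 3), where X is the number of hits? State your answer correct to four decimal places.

0.0971

X ~ Binomial(n=6, p=0.216).
P(X=3) = C(6,3) · p^3 · (1−p)^3
= 20 · 0.010078 · 0.48189 = 0.097127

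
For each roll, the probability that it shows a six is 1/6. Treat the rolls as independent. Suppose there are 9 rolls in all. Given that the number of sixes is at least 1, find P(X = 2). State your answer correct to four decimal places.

X ~ Binomial(9, 0.166667). Want P(X=2 | X≥1) = P(X=2) / P(X≥1).
P(X=2) = C(9,2)·0.166667^2·0.833333^7 = 0.279082
P(X≥1) = 1 − 0.193807 = 0.806193
Ratio = 0.279082 / 0.806193 = 0.346172

0.3462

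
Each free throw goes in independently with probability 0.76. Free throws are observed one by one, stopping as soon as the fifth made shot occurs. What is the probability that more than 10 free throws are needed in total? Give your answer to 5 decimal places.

Needing more than 10 free throws ⇔ fewer than 5 successes in the first 10. With X ~ Binomial(10, 0.76), P(Y > 10) = P(X ≤ 4).
  k=0: C(10,0)·0.76^0·0.24^10 = 0.0000006
  k=1: C(10,1)·0.76^1·0.24^9 = 0.0000201
  k=2: C(10,2)·0.76^2·0.24^8 = 0.0002861
  k=3: C(10,3)·0.76^3·0.24^7 = 0.0024160
  k=4: C(10,4)·0.76^4·0.24^6 = 0.0133888
P(X ≤ 4) = 0.0161116

0.01611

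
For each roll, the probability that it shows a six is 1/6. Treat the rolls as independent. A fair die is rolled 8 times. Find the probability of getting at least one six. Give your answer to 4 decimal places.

0.7674

P(at least one) = 1 − P(none) = 1 − (1 − 0.166667)^8
= 1 − 0.232568 = 0.767432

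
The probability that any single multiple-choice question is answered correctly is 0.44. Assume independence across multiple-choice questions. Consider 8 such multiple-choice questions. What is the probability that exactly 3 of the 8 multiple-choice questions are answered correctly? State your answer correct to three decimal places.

X ~ Binomial(n=8, p=0.44).
P(X=3) = C(8,3) · p^3 · (1−p)^5
= 56 · 0.085184 · 0.055073 = 0.26272

0.263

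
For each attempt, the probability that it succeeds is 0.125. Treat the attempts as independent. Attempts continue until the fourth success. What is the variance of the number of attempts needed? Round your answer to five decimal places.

224.00000

Y = total attempts until the fourth success; negative binomial with r=4, p=0.125.
Var(Y) = r(1−p)/p² = 4·0.875 / 0.125² = 224.0000000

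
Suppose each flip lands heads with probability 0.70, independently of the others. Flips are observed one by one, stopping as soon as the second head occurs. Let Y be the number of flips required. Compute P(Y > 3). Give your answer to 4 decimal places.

0.2160

Needing more than 3 flips ⇔ fewer than 2 successes in the first 3. With X ~ Binomial(3, 0.70), P(Y > 3) = P(X ≤ 1).
  k=0: C(3,0)·0.70^0·0.30^3 = 0.027000
  k=1: C(3,1)·0.70^1·0.30^2 = 0.189000
P(X ≤ 1) = 0.216000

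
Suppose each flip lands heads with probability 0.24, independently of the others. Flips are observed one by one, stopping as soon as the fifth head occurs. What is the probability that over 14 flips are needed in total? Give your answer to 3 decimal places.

0.770

Needing more than 14 flips ⇔ fewer than 5 successes in the first 14. With X ~ Binomial(14, 0.24), P(Y > 14) = P(X ≤ 4).
  k=0: C(14,0)·0.24^0·0.76^14 = 0.02145
  k=1: C(14,1)·0.24^1·0.76^13 = 0.09482
  k=2: C(14,2)·0.24^2·0.76^12 = 0.19464
  k=3: C(14,3)·0.24^3·0.76^11 = 0.24586
  k=4: C(14,4)·0.24^4·0.76^10 = 0.21351
P(X ≤ 4) = 0.77028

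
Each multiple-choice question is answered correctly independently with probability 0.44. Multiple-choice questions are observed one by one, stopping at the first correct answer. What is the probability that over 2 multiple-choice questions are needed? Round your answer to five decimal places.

0.31360

Y = number of multiple-choice questions to the first success; geometric, p = 0.44.
P(Y > 2) = P(first 2 all fail) = (1−p)^2 = 0.3136000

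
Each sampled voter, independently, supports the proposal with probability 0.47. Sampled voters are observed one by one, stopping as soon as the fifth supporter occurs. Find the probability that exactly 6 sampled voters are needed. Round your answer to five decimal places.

0.06078

Y = trial on which the fifth success occurs; negative binomial, r=5, p=0.47.
P(Y=6) = C(5,4) · p^5 · (1−p)^1
= 5 · 0.022935 · 0.53 = 0.0607764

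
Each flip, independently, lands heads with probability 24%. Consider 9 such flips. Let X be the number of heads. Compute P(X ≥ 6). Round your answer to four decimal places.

0.0081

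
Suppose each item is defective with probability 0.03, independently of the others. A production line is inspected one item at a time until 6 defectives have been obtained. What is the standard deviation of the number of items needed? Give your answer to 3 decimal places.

80.416

Y = total items until the sixth success; negative binomial with r=6, p=0.03.
SD(Y) = √[r(1−p)/p²] = √(6466.66667) = 80.41559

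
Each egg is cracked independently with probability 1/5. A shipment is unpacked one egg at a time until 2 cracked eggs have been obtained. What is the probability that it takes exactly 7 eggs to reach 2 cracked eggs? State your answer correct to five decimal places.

Y = trial on which the second success occurs; negative binomial, r=2, p=0.20.
P(Y=7) = C(6,1) · p^2 · (1−p)^5
= 6 · 0.04 · 0.32768 = 0.0786432

0.07864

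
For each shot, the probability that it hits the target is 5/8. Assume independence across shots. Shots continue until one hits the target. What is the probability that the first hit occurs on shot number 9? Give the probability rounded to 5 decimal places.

Geometric (trials to first success), p = 0.625.
P(Y = 9) = (1−p)^8 · p = 0.00039107 · 0.625 = 0.0002444

0.00024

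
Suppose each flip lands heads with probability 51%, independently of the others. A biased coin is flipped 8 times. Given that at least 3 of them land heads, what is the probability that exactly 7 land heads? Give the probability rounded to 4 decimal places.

X ~ Binomial(8, 0.51). Want P(X=7 | X≥3) = P(X=7) / P(X≥3).
P(X=7) = C(8,7)·0.51^7·0.49^1 = 0.035178
P(X≥3) = 1 − 0.003323 − 0.027672 − 0.100803 = 0.868202
Ratio = 0.035178 / 0.868202 = 0.040519

0.0405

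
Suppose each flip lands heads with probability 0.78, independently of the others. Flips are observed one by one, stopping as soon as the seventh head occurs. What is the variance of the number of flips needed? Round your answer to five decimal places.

Y = total flips until the seventh success; negative binomial with r=7, p=0.78.
Var(Y) = r(1−p)/p² = 7·0.22 / 0.78² = 2.5312295

2.53123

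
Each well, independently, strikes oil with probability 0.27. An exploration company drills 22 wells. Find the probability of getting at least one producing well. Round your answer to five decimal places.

P(at least one) = 1 − P(none) = 1 − (1 − 0.27)^22
= 1 − 0.0009842 = 0.9990158

0.99902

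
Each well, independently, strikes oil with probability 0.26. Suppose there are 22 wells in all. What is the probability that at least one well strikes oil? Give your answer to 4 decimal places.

0.9987

P(at least one) = 1 − P(none) = 1 − (1 − 0.26)^22
= 1 − 0.001328 = 0.998672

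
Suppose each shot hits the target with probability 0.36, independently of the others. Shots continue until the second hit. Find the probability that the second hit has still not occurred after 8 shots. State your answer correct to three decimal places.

0.155

Needing more than 8 shots ⇔ fewer than 2 successes in the first 8. With X ~ Binomial(8, 0.36), P(Y > 8) = P(X ≤ 1).
  k=0: C(8,0)·0.36^0·0.64^8 = 0.02815
  k=1: C(8,1)·0.36^1·0.64^7 = 0.12666
P(X ≤ 1) = 0.15481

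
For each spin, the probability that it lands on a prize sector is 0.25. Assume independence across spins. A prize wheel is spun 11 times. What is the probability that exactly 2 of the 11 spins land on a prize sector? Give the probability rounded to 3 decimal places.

X ~ Binomial(n=11, p=0.25).
P(X=2) = C(11,2) · p^2 · (1−p)^9
= 55 · 0.0625 · 0.075085 = 0.25810

0.258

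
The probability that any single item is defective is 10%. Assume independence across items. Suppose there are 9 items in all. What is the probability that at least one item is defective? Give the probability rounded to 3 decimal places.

0.613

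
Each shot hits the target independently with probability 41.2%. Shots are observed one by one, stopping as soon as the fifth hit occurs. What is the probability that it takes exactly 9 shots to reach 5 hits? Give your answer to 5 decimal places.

0.09933

Y = trial on which the fifth success occurs; negative binomial, r=5, p=0.412.
P(Y=9) = C(8,4) · p^5 · (1−p)^4
= 70 · 0.011871 · 0.11954 = 0.0993330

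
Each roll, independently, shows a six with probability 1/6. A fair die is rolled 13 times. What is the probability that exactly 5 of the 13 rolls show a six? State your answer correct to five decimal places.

0.03849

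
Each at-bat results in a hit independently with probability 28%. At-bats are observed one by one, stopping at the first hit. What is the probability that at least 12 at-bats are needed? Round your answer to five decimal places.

Y = number of at-bats to the first success; geometric, p = 0.28.
P(Y > 11) = P(first 11 all fail) = (1−p)^11 = 0.0269561

0.02696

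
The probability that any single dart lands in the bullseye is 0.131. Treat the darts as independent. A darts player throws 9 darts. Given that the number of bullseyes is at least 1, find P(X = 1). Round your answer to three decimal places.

X ~ Binomial(9, 0.131). Want P(X=1 | X≥1) = P(X=1) / P(X≥1).
P(X=1) = C(9,1)·0.131^1·0.869^8 = 0.38342
P(X≥1) = 1 − 0.28260 = 0.71740
Ratio = 0.38342 / 0.71740 = 0.53446

0.534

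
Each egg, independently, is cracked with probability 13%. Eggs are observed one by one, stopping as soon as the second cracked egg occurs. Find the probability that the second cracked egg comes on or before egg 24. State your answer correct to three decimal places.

0.838

Finishing within 24 eggs ⇔ at least 2 successes in the first 24. With X ~ Binomial(24, 0.13), P(Y ≤ 24) = 1 − P(X ≤ 1).
  k=0: C(24,0)·0.13^0·0.87^24 = 0.03536
  k=1: C(24,1)·0.13^1·0.87^23 = 0.12679
1 − 0.16215 = 0.83785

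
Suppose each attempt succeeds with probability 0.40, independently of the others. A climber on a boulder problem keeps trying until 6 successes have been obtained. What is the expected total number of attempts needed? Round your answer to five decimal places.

Y = total attempts until the sixth success; negative binomial with r=6, p=0.40.
E[Y] = r / p = 6 / 0.40 = 15.0000000

15.00000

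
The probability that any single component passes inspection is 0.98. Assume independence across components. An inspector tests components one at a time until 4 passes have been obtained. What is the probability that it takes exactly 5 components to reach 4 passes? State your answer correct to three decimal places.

Y = trial on which the fourth success occurs; negative binomial, r=4, p=0.98.
P(Y=5) = C(4,3) · p^4 · (1−p)^1
= 4 · 0.92237 · 0.02 = 0.07379

0.074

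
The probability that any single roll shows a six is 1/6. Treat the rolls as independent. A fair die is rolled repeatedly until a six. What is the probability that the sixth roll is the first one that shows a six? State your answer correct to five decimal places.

0.06698

Geometric (trials to first success), p = 0.166667.
P(Y = 6) = (1−p)^5 · p = 0.40188 · 0.166667 = 0.0669796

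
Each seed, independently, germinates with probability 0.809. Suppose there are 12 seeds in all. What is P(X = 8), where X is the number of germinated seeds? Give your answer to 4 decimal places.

0.1209

X ~ Binomial(n=12, p=0.809).
P(X=8) = C(12,8) · p^8 · (1−p)^4
= 495 · 0.18348 · 0.0013309 = 0.120872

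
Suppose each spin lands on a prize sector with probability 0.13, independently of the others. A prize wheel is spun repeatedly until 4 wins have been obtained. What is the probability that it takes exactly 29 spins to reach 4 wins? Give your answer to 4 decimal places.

0.0288

Y = trial on which the fourth success occurs; negative binomial, r=4, p=0.13.
P(Y=29) = C(28,3) · p^4 · (1−p)^25
= 3276 · 0.00028561 · 0.03076 = 0.028781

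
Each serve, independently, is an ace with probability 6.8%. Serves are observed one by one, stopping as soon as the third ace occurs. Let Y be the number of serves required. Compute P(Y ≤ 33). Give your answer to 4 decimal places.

Finishing within 33 serves ⇔ at least 3 successes in the first 33. With X ~ Binomial(33, 0.068), P(Y ≤ 33) = 1 − P(X ≤ 2).
  k=0: C(33,0)·0.068^0·0.932^33 = 0.097887
  k=1: C(33,1)·0.068^1·0.932^32 = 0.235685
  k=2: C(33,2)·0.068^2·0.932^31 = 0.275134
1 − 0.608707 = 0.391293

0.3913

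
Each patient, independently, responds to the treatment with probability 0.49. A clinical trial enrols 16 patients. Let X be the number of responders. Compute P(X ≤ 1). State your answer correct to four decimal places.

X ~ Binomial(16, 0.49); P(X ≤ 1) = Σ C(16,k) p^k (1−p)^(16−k) over k:
  k=0: C(16,0)·0.49^0·0.51^16 = 0.000021
  k=1: C(16,1)·0.49^1·0.51^15 = 0.000322
Total = 0.000343

0.0003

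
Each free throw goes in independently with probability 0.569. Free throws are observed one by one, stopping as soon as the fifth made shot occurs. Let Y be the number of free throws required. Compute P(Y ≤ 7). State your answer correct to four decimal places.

0.3544

Finishing within 7 free throws ⇔ at least 5 successes in the first 7. With X ~ Binomial(7, 0.569), P(Y ≤ 7) = 1 − P(X ≤ 4).
  k=0: C(7,0)·0.569^0·0.431^7 = 0.002763
  k=1: C(7,1)·0.569^1·0.431^6 = 0.025531
  k=2: C(7,2)·0.569^2·0.431^5 = 0.101118
  k=3: C(7,3)·0.569^3·0.431^4 = 0.222492
  k=4: C(7,4)·0.569^4·0.431^3 = 0.293730
1 − 0.645635 = 0.354365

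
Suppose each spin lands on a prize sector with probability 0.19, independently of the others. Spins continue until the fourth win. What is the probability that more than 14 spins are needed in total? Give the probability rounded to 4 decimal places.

Needing more than 14 spins ⇔ fewer than 4 successes in the first 14. With X ~ Binomial(14, 0.19), P(Y > 14) = P(X ≤ 3).
  k=0: C(14,0)·0.19^0·0.81^14 = 0.052335
  k=1: C(14,1)·0.19^1·0.81^13 = 0.171865
  k=2: C(14,2)·0.19^2·0.81^12 = 0.262041
  k=3: C(14,3)·0.19^3·0.81^11 = 0.245865
P(X ≤ 3) = 0.732106

0.7321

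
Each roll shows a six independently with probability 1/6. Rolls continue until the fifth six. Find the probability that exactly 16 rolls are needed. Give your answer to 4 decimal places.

0.0236

Y = trial on which the fifth success occurs; negative binomial, r=5, p=0.166667.
P(Y=16) = C(15,4) · p^5 · (1−p)^11
= 1365 · 0.0001286 · 0.13459 = 0.023626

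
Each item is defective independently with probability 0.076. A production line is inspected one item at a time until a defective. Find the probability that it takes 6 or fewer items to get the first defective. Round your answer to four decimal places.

0.3777

Y = number of items to the first success; geometric, p = 0.076.
P(Y ≤ 6) = 1 − (1−p)^6 = 1 − 0.622346 = 0.377654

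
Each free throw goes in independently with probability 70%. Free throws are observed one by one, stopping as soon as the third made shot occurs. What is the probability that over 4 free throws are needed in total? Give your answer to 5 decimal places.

Needing more than 4 free throws ⇔ fewer than 3 successes in the first 4. With X ~ Binomial(4, 0.70), P(Y > 4) = P(X ≤ 2).
  k=0: C(4,0)·0.70^0·0.30^4 = 0.0081000
  k=1: C(4,1)·0.70^1·0.30^3 = 0.0756000
  k=2: C(4,2)·0.70^2·0.30^2 = 0.2646000
P(X ≤ 2) = 0.3483000

0.34830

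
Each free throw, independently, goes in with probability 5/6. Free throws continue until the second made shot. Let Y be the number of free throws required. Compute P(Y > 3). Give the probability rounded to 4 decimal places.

Needing more than 3 free throws ⇔ fewer than 2 successes in the first 3. With X ~ Binomial(3, 0.833333), P(Y > 3) = P(X ≤ 1).
  k=0: C(3,0)·0.833333^0·0.166667^3 = 0.004630
  k=1: C(3,1)·0.833333^1·0.166667^2 = 0.069444
P(X ≤ 1) = 0.074074

0.0741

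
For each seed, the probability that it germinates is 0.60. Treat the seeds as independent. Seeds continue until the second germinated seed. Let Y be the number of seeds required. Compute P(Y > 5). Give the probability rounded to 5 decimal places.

0.08704

Needing more than 5 seeds ⇔ fewer than 2 successes in the first 5. With X ~ Binomial(5, 0.60), P(Y > 5) = P(X ≤ 1).
  k=0: C(5,0)·0.60^0·0.40^5 = 0.0102400
  k=1: C(5,1)·0.60^1·0.40^4 = 0.0768000
P(X ≤ 1) = 0.0870400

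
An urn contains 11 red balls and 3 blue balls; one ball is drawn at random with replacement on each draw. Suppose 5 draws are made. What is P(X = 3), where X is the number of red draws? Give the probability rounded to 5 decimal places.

X ~ Binomial(n=5, p=0.785714).
P(X=3) = C(5,3) · p^3 · (1−p)^2
= 10 · 0.48506 · 0.045918 = 0.2227309

0.22273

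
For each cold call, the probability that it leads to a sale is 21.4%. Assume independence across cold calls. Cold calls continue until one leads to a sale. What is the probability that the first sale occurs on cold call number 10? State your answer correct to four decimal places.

0.0245

Geometric (trials to first success), p = 0.214.
P(Y = 10) = (1−p)^9 · p = 0.1145 · 0.214 = 0.024503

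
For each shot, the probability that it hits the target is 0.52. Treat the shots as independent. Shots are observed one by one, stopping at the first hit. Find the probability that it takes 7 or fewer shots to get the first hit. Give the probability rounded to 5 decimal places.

0.99413

Y = number of shots to the first success; geometric, p = 0.52.
P(Y ≤ 7) = 1 − (1−p)^7 = 1 − 0.0058707 = 0.9941293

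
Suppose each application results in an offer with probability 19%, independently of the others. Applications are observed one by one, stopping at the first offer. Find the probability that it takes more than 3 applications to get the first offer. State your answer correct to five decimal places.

0.53144

Y = number of applications to the first success; geometric, p = 0.19.
P(Y > 3) = P(first 3 all fail) = (1−p)^3 = 0.5314410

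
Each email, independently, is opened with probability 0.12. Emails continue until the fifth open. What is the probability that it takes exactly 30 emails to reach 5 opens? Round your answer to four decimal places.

Y = trial on which the fifth success occurs; negative binomial, r=5, p=0.12.
P(Y=30) = C(29,4) · p^5 · (1−p)^25
= 23751 · 2.4883e-05 · 0.040932 = 0.024191

0.0242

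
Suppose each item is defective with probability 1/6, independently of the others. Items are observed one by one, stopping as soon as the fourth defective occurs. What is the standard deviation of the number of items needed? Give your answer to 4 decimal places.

Y = total items until the fourth success; negative binomial with r=4, p=0.166667.
SD(Y) = √[r(1−p)/p²] = √(120.000000) = 10.954451

10.9545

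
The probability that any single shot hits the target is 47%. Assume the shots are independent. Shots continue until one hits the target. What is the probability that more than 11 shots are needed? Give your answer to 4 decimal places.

0.0009

Y = number of shots to the first success; geometric, p = 0.47.
P(Y > 11) = P(first 11 all fail) = (1−p)^11 = 0.000927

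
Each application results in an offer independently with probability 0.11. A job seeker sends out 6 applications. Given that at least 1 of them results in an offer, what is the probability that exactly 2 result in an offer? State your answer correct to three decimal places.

0.226

X ~ Binomial(6, 0.11). Want P(X=2 | X≥1) = P(X=2) / P(X≥1).
P(X=2) = C(6,2)·0.11^2·0.89^4 = 0.11388
P(X≥1) = 1 − 0.49698 = 0.50302
Ratio = 0.11388 / 0.50302 = 0.22639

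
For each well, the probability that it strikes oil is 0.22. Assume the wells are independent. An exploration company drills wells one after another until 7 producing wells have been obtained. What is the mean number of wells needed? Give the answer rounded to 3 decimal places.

31.818

Y = total wells until the seventh success; negative binomial with r=7, p=0.22.
E[Y] = r / p = 7 / 0.22 = 31.81818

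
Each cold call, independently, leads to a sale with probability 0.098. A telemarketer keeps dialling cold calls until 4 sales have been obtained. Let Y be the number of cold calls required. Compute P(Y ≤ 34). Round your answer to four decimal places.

0.4304

Finishing within 34 cold calls ⇔ at least 4 successes in the first 34. With X ~ Binomial(34, 0.098), P(Y ≤ 34) = 1 − P(X ≤ 3).
  k=0: C(34,0)·0.098^0·0.902^34 = 0.029993
  k=1: C(34,1)·0.098^1·0.902^33 = 0.110795
  k=2: C(34,2)·0.098^2·0.902^32 = 0.198621
  k=3: C(34,3)·0.098^3·0.902^31 = 0.230183
1 − 0.569591 = 0.430409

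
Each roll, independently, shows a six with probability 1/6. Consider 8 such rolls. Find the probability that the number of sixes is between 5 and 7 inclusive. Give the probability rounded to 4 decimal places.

0.0046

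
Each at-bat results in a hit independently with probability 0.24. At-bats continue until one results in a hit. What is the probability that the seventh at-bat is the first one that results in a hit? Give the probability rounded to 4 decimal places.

0.0462

Geometric (trials to first success), p = 0.24.
P(Y = 7) = (1−p)^6 · p = 0.1927 · 0.24 = 0.046248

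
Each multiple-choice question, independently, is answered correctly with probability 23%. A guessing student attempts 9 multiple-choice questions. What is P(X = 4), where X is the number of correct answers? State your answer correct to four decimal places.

0.0954

X ~ Binomial(n=9, p=0.23).
P(X=4) = C(9,4) · p^4 · (1−p)^5
= 126 · 0.0027984 · 0.27068 = 0.095441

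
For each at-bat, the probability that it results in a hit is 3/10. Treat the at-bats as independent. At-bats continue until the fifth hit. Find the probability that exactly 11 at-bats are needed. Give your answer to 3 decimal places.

0.060

Y = trial on which the fifth success occurs; negative binomial, r=5, p=0.30.
P(Y=11) = C(10,4) · p^5 · (1−p)^6
= 210 · 0.00243 · 0.11765 = 0.06004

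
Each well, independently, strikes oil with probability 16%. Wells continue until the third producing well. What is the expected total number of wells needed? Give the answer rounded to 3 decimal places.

Y = total wells until the third success; negative binomial with r=3, p=0.16.
E[Y] = r / p = 3 / 0.16 = 18.75000

18.750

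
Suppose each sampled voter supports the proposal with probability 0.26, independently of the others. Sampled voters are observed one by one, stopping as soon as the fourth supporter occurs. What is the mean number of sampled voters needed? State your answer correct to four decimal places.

15.3846

Y = total sampled voters until the fourth success; negative binomial with r=4, p=0.26.
E[Y] = r / p = 4 / 0.26 = 15.384615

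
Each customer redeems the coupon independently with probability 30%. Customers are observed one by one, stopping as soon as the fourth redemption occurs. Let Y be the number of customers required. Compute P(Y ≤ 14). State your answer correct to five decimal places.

Finishing within 14 customers ⇔ at least 4 successes in the first 14. With X ~ Binomial(14, 0.30), P(Y ≤ 14) = 1 − P(X ≤ 3).
  k=0: C(14,0)·0.30^0·0.70^14 = 0.0067822
  k=1: C(14,1)·0.30^1·0.70^13 = 0.0406934
  k=2: C(14,2)·0.30^2·0.70^12 = 0.1133601
  k=3: C(14,3)·0.30^3·0.70^11 = 0.1943317
1 − 0.3551674 = 0.6448326

0.64483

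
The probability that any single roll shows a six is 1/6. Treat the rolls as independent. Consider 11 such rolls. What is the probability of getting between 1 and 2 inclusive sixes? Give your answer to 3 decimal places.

0.592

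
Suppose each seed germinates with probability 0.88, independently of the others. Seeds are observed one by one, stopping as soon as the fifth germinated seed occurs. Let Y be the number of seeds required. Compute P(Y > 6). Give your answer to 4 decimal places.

Needing more than 6 seeds ⇔ fewer than 5 successes in the first 6. With X ~ Binomial(6, 0.88), P(Y > 6) = P(X ≤ 4).
  k=0: C(6,0)·0.88^0·0.12^6 = 0.000003
  k=1: C(6,1)·0.88^1·0.12^5 = 0.000131
  k=2: C(6,2)·0.88^2·0.12^4 = 0.002409
  k=3: C(6,3)·0.88^3·0.12^3 = 0.023552
  k=4: C(6,4)·0.88^4·0.12^2 = 0.129534
P(X ≤ 4) = 0.155629

0.1556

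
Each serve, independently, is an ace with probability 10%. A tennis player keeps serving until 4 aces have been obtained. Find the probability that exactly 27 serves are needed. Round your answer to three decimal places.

Y = trial on which the fourth success occurs; negative binomial, r=4, p=0.10.
P(Y=27) = C(26,3) · p^4 · (1−p)^23
= 2600 · 0.0001 · 0.088629 = 0.02304

0.023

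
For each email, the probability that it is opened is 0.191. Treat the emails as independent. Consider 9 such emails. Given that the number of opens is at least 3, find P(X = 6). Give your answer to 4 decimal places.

X ~ Binomial(9, 0.191). Want P(X=6 | X≥3) = P(X=6) / P(X≥3).
P(X=6) = C(9,6)·0.191^6·0.809^3 = 0.002159
P(X≥3) = 1 − 0.148435 − 0.315402 − 0.297858 = 0.238305
Ratio = 0.002159 / 0.238305 = 0.009061

0.0091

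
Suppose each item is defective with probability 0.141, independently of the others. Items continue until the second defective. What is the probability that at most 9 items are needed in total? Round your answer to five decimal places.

Finishing within 9 items ⇔ at least 2 successes in the first 9. With X ~ Binomial(9, 0.141), P(Y ≤ 9) = 1 − P(X ≤ 1).
  k=0: C(9,0)·0.141^0·0.859^9 = 0.2546469
  k=1: C(9,1)·0.141^1·0.859^8 = 0.3761897
1 − 0.6308367 = 0.3691633

0.36916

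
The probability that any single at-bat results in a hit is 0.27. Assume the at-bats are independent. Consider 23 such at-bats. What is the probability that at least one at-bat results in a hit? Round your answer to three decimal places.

0.999

P(at least one) = 1 − P(none) = 1 − (1 − 0.27)^23
= 1 − 0.00072 = 0.99928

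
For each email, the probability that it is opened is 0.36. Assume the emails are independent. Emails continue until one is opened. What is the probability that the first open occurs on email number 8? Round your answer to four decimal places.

0.0158

Geometric (trials to first success), p = 0.36.
P(Y = 8) = (1−p)^7 · p = 0.04398 · 0.36 = 0.015833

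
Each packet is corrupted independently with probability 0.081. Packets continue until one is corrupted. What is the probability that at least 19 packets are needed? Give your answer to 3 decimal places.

0.219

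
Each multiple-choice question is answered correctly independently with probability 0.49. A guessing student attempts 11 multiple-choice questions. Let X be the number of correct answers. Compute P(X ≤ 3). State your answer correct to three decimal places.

X ~ Binomial(11, 0.49); P(X ≤ 3) = Σ C(11,k) p^k (1−p)^(11−k) over k:
  k=0: C(11,0)·0.49^0·0.51^11 = 0.00061
  k=1: C(11,1)·0.49^1·0.51^10 = 0.00642
  k=2: C(11,2)·0.49^2·0.51^9 = 0.03082
  k=3: C(11,3)·0.49^3·0.51^8 = 0.08885
Total = 0.12669

0.127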